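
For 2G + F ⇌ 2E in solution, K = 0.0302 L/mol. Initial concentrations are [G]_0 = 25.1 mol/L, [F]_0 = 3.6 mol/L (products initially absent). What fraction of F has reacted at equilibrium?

X = 0.601

Let X = conversion of F; extent ξ = 3.6·X mol/L.
Concentrations: [G] = 25.1 − 7.2X; [F] = 3.6 − 3.6X; [E] = 7.2X.
K = [E]^2 / ([G]^2 [F]).
Setting equal to 0.0302 and solving for X on (0,1) gives X = 0.601.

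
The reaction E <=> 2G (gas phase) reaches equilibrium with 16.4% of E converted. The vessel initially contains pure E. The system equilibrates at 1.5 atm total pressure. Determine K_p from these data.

K_p = 0.166 atm

Basis: 1 mol E initially; let X = conversion of E. Extent ξ = X.
At extent ξ: n_E = 1 − X; n_G = 2X.
Total moles n_T = 1 + X.
At X = 0.164: n_E = 0.836, n_G = 0.328, n_T = 1.16.
p_i = (n_i/n_T)·P. K_p = p_G^2 / (p_E) = 0.166 atm.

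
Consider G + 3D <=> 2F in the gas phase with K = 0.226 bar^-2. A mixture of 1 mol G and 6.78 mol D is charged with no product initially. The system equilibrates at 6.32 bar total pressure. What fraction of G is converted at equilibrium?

Basis: 1 mol G initially; let X = conversion of G. Extent ξ = X.
Mole table: n_G = 1 − X; n_D = 6.78 − 3X; n_F = 2X.
n_T = Σnᵢ = 7.78 − 2X.
Mole fractions y_i = n_i/n_T; K = p_F^2 / (p_G p_D^3) with p_i = y_i·P.
This yields a degree-4 equation in X; solving on (0,1), X = 0.846.

X = 0.846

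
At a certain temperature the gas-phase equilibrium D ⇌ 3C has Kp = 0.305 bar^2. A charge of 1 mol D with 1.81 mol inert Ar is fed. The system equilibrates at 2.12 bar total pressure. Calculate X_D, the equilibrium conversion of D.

Take 1 mol D as basis and let X be its fractional conversion, so ξ = X.
Moles: n_D = 1 − X; n_C = 3X; n_I = 1.81 (inert).
Summing: n_T = 2.81 + 2X.
Mole fractions y_i = n_i/n_T; Kp = p_C^3 / (p_D) with p_i = y_i·P.
Setting this equal to 0.305 bar^2 and taking the physical root (0 < X < 1) gives X = 0.274.

X = 0.274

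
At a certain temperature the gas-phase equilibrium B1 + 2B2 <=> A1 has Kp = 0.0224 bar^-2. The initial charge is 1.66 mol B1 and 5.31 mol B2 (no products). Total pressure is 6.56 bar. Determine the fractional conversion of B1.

Let X = conversion of B1 (basis 1.66 mol B1); extent of reaction ξ = 1.66X.
Mole table: n_B1 = 1.66 − 1.66X; n_B2 = 5.31 − 3.32X; n_A1 = 1.66X.
n_T = Σnᵢ = 6.97 − 3.32X.
Mole fractions y_i = n_i/n_T; Kp = p_A1 / (p_B1 p_B2^2) with p_i = y_i·P.
Substituting and setting equal to 0.0224 bar^-2 gives a polynomial in X; the root in (0,1) is X = 0.331.

X = 0.331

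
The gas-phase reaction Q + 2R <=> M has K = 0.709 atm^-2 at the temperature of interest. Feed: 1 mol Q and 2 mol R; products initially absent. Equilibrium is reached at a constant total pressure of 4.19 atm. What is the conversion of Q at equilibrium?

X = 0.666

Take 1 mol Q as basis and let X be its fractional conversion, so ξ = X.
Species balance: n_Q = 1 − X; n_R = 2 − 2X; n_M = X.
n_T = Σnᵢ = 3 − 2X.
With p_i = (n_i/n_T)P, K = p_M / (p_Q p_R^2).
Setting this equal to 0.709 atm^-2 and taking the physical root (0 < X < 1) gives X = 0.666.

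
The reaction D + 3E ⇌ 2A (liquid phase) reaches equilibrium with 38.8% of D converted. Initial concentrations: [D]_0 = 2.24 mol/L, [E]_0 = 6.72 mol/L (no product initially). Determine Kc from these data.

Let X = conversion of D.
Concentrations: [D] = 2.24 − 2.24X; [E] = 6.72 − 6.72X; [A] = 4.48X.
At X = 0.388: [D] = 1.37, [E] = 4.11, [A] = 1.74.
Kc = [A]^2 / ([D] [E]^3) = 0.0317 (mol/L)^-2.

Kc = 0.0317 (mol/L)^-2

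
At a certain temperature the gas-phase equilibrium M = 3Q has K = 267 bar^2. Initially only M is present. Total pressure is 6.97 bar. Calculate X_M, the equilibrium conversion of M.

X = 0.704

Take 1 mol M as basis and let X be its fractional conversion, so ξ = X.
Mole table: n_M = 1 − X; n_Q = 3X.
Total moles n_T = 1 + 2X.
y_i = n_i/n_T, p_i = y_i·P. K = p_Q^3 / (p_M).
Setting this equal to 267 bar^2 and taking the physical root (0 < X < 1) gives X = 0.704.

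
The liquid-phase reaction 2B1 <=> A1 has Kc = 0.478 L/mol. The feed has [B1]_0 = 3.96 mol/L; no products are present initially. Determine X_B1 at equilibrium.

Let X = conversion of B1; extent ξ = 3.96X/2 mol/L.
Concentrations: [B1] = 3.96 − 3.96X; [A1] = 1.98X.
Kc = [A1] / ([B1]^2).
Equating to 0.478 L/mol: the physical root is X = 0.601.

X = 0.601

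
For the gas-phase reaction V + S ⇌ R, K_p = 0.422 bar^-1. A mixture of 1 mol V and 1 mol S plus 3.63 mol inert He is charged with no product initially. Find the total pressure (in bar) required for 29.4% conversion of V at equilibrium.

P = 7.46 bar

Let X = conversion of V (basis 1 mol V); extent of reaction ξ = X.
At extent ξ: n_V = 1 − X; n_S = 1 − X; n_R = X; n_I = 3.63 (inert).
n_T = Σnᵢ = 5.63 − X.
K_p = p_R / (p_V p_S) with p_i = (n_i/n_T)·P.
At X = 0.294: the mole-fraction product g(X) = Π y_i^ν_i = 3.147. Since K_p = g(X)·P^{-1}, P = (g/K_p)^(1/1) = (3.147/0.422)^(1/1) = 7.46 bar.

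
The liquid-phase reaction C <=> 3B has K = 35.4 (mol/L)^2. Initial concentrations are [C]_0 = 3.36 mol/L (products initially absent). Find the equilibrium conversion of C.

X = 0.409

Let X = conversion of C; extent ξ = 3.36·X mol/L.
Concentrations: [C] = 3.36 − 3.36X; [B] = 10.1X.
K = [B]^3 / ([C]).
Setting equal to 35.4 and solving for X on (0,1) gives X = 0.409.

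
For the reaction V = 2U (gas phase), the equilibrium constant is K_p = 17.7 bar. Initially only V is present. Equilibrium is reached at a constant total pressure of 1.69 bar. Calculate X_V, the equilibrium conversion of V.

X = 0.851

Let X = conversion of V (basis 1 mol V); extent of reaction ξ = X.
Mole table: n_V = 1 − X; n_U = 2X.
n_T = Σnᵢ = 1 + X.
y_i = n_i/n_T, p_i = y_i·P. K_p = p_U^2 / (p_V).
Setting this equal to 17.7 bar and taking the physical root (0 < X < 1) gives X = 0.851.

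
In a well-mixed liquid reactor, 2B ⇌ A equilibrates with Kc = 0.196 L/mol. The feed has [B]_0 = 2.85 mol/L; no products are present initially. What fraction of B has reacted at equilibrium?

X = 0.401

Let X = conversion of B; extent ξ = 2.85X/2 mol/L.
Concentrations: [B] = 2.85 − 2.85X; [A] = 1.43X.
Kc = [A] / ([B]^2).
Solving Kc = 0.196 for X ∈ (0,1): X = 0.401.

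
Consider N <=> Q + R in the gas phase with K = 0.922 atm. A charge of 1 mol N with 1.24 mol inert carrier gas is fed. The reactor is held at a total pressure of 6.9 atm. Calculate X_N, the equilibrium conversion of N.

X = 0.446

Take 1 mol N as basis and let X be its fractional conversion, so ξ = X.
Moles: n_N = 1 − X; n_Q = X; n_R = X; n_I = 1.24 (inert).
Total moles n_T = 2.24 + X.
y_i = n_i/n_T, p_i = y_i·P. K = p_Q p_R / (p_N).
Setting this equal to 0.922 atm and taking the physical root (0 < X < 1) gives X = 0.446.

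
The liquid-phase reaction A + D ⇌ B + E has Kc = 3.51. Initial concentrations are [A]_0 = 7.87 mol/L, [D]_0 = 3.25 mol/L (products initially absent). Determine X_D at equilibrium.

X = 0.864

Let X = conversion of D; extent ξ = 3.25·X mol/L.
Concentrations: [A] = 7.87 − 3.25X; [D] = 3.25 − 3.25X; [B] = 3.25X; [E] = 3.25X.
Kc = [B] [E] / ([A] [D]).
Solving Kc = 3.51 for X ∈ (0,1): X = 0.864.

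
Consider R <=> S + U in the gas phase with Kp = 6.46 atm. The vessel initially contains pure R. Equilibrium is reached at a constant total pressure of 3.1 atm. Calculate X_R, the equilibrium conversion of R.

Let X = conversion of R (basis 1 mol R); extent of reaction ξ = X.
Moles: n_R = 1 − X; n_S = X; n_U = X.
n_T = Σnᵢ = 1 + X.
With p_i = (n_i/n_T)P, Kp = p_S p_U / (p_R).
This yields a degree-2 equation in X; solving on (0,1), X = 0.822.

X = 0.822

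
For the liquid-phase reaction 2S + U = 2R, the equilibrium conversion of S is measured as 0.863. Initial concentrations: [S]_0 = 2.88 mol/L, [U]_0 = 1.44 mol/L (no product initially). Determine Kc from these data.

Kc = 201 L/mol

Let X = conversion of S.
Concentrations: [S] = 2.88 − 2.88X; [U] = 1.44 − 1.44X; [R] = 2.88X.
At X = 0.863: [S] = 0.395, [U] = 0.197, [R] = 2.49.
Kc = [R]^2 / ([S]^2 [U]) = 201 L/mol.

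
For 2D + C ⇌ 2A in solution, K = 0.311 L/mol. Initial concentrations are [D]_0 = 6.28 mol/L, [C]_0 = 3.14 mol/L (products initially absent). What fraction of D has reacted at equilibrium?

Let X = conversion of D; extent ξ = 6.28X/2 mol/L.
Concentrations: [D] = 6.28 − 6.28X; [C] = 3.14 − 3.14X; [A] = 6.28X.
K = [A]^2 / ([D]^2 [C]).
Equating to 0.311 L/mol: the physical root is X = 0.428.

X = 0.428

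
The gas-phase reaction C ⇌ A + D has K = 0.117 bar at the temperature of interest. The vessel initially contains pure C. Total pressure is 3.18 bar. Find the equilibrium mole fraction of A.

y_A = 0.159

Basis: 1 mol C initially; let X = conversion of C. Extent ξ = X.
Mole table: n_C = 1 − X; n_A = X; n_D = X.
n_T = Σnᵢ = 1 + X.
y_i = n_i/n_T, p_i = y_i·P. K = p_A p_D / (p_C).
Substituting and setting equal to 0.117 bar gives a polynomial in X; the root in (0,1) is X = 0.188.
Then n_A = 0.188, n_T = 1.19, so y_A = 0.159.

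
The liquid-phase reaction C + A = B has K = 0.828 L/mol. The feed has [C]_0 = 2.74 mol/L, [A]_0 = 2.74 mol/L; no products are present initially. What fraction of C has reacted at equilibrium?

Let X = conversion of C; extent ξ = 2.74·X mol/L.
Concentrations: [C] = 2.74 − 2.74X; [A] = 2.74 − 2.74X; [B] = 2.74X.
K = [B] / ([C] [A]).
This equals 0.828 at X = 0.521 (the root in 0 < X < 1).

X = 0.521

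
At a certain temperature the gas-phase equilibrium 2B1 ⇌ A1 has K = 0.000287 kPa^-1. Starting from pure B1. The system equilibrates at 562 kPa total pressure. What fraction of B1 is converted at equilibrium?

X = 0.220

Take 1 mol B1 as basis and let X be its fractional conversion, so ξ = 0.5X.
Moles: n_B1 = 1 − X; n_A1 = 0.5X.
Summing: n_T = 1 − 0.5X.
Mole fractions y_i = n_i/n_T; K = p_A1 / (p_B1^2) with p_i = y_i·P.
This yields a degree-2 equation in X; solving on (0,1), X = 0.220.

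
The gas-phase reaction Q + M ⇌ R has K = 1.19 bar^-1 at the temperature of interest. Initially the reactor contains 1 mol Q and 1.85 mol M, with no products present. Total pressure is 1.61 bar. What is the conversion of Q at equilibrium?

X = 0.522

Let X = conversion of Q (basis 1 mol Q); extent of reaction ξ = X.
Mole table: n_Q = 1 − X; n_M = 1.85 − X; n_R = X.
Summing: n_T = 2.85 − X.
With p_i = (n_i/n_T)P, K = p_R / (p_Q p_M).
Setting this equal to 1.19 bar^-1 and taking the physical root (0 < X < 1) gives X = 0.522.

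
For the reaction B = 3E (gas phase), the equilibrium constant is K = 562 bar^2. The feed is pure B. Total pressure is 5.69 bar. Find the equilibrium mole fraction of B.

Let X = conversion of B (basis 1 mol B); extent of reaction ξ = X.
At extent ξ: n_B = 1 − X; n_E = 3X.
Total moles n_T = 1 + 2X.
Mole fractions y_i = n_i/n_T; K = p_E^3 / (p_B) with p_i = y_i·P.
Setting this equal to 562 bar^2 and taking the physical root (0 < X < 1) gives X = 0.865.
Then n_B = 0.135, n_T = 2.73, so y_B = 0.049.

y_B = 0.049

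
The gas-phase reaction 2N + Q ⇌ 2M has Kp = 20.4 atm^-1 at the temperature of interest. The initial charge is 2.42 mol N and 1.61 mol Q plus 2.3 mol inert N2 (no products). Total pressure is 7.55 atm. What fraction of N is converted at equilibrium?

Basis: 2.42 mol N initially; let X = conversion of N. Extent ξ = 1.21X.
Moles: n_N = 2.42 − 2.42X; n_Q = 1.61 − 1.21X; n_M = 2.42X; n_I = 2.3 (inert).
Summing: n_T = 6.33 − 1.21X.
Mole fractions y_i = n_i/n_T; Kp = p_M^2 / (p_N^2 p_Q) with p_i = y_i·P.
Substituting and setting equal to 20.4 atm^-1 gives a polynomial in X; the root in (0,1) is X = 0.810.

X = 0.810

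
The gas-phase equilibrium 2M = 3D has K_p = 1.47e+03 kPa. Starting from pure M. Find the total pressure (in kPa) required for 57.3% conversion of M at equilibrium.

P = 543 kPa

Let X = conversion of M (basis 1 mol M); extent of reaction ξ = 0.5X.
Moles: n_M = 1 − X; n_D = 1.5X.
Total moles n_T = 1 + 0.5X.
K_p = p_D^3 / (p_M^2) with p_i = (n_i/n_T)·P.
At X = 0.573: the mole-fraction product g(X) = Π y_i^ν_i = 2.707. Since K_p = g(X)·P^{1}, P = (K_p/g)^(1/1) = (1.47e+03/2.707)^(1/1) = 543 kPa.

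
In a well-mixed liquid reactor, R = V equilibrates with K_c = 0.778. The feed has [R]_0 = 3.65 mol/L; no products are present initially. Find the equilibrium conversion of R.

X = 0.438

Let X = conversion of R; extent ξ = 3.65·X mol/L.
Concentrations: [R] = 3.65 − 3.65X; [V] = 3.65X.
K_c = [V] / ([R]).
Setting equal to 0.778 and solving for X on (0,1) gives X = 0.438.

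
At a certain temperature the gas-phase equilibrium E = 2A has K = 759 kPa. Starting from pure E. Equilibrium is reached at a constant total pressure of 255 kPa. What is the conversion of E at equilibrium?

Basis: 1 mol E initially; let X = conversion of E. Extent ξ = X.
Species balance: n_E = 1 − X; n_A = 2X.
Summing: n_T = 1 + X.
Mole fractions y_i = n_i/n_T; K = p_A^2 / (p_E) with p_i = y_i·P.
Setting this equal to 759 kPa and taking the physical root (0 < X < 1) gives X = 0.653.

X = 0.653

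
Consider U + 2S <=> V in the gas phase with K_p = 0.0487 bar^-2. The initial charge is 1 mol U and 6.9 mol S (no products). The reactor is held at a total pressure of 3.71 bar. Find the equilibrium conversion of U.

X = 0.332

Basis: 1 mol U initially; let X = conversion of U. Extent ξ = X.
At extent ξ: n_U = 1 − X; n_S = 6.9 − 2X; n_V = X.
Total moles n_T = 7.9 − 2X.
y_i = n_i/n_T, p_i = y_i·P. K_p = p_V / (p_U p_S^2).
Equating to 0.0487 bar^-2 and solving on 0 < X < 1: X = 0.332.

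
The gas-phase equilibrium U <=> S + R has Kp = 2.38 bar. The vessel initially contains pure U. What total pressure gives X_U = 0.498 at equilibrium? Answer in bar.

Let X = conversion of U (basis 1 mol U); extent of reaction ξ = X.
Species balance: n_U = 1 − X; n_S = X; n_R = X.
n_T = Σnᵢ = 1 + X.
Kp = p_S p_R / (p_U) with p_i = (n_i/n_T)·P.
At X = 0.498: the mole-fraction product g(X) = Π y_i^ν_i = 0.3298. Since Kp = g(X)·P^{1}, P = (Kp/g)^(1/1) = (2.38/0.3298)^(1/1) = 7.22 bar.

P = 7.22 bar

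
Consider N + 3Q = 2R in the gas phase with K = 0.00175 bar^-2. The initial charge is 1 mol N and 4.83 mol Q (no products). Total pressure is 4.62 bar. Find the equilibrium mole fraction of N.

Let X = conversion of N (basis 1 mol N); extent of reaction ξ = X.
Species balance: n_N = 1 − X; n_Q = 4.83 − 3X; n_R = 2X.
n_T = Σnᵢ = 5.83 − 2X.
y_i = n_i/n_T, p_i = y_i·P. K = p_R^2 / (p_N p_Q^3).
Equating to 0.00175 bar^-2 and solving on 0 < X < 1: X = 0.148.
Then n_N = 0.852, n_T = 5.53, so y_N = 0.154.

y_N = 0.154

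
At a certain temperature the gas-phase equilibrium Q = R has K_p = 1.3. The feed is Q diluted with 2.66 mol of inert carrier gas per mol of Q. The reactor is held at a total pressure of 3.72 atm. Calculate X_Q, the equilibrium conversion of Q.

X = 0.565

Basis: 1 mol Q initially; let X = conversion of Q. Extent ξ = X.
Species balance: n_Q = 1 − X; n_R = X; n_I = 2.66 (inert).
n_T stays at 3.66 (no change in mole number).
Mole fractions y_i = n_i/n_T; K_p = p_R / (p_Q) with p_i = y_i·P.
This yields a degree-1 equation in X; solving on (0,1), X = 0.565.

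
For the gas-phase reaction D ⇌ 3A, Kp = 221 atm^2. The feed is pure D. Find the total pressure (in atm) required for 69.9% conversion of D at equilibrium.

P = 6.44 atm

Let X = conversion of D (basis 1 mol D); extent of reaction ξ = X.
Moles: n_D = 1 − X; n_A = 3X.
n_T = Σnᵢ = 1 + 2X.
Kp = p_A^3 / (p_D) with p_i = (n_i/n_T)·P.
At X = 0.699: the mole-fraction product g(X) = Π y_i^ν_i = 5.328. Since Kp = g(X)·P^{2}, P = (Kp/g)^(1/2) = (221/5.328)^(1/2) = 6.44 atm.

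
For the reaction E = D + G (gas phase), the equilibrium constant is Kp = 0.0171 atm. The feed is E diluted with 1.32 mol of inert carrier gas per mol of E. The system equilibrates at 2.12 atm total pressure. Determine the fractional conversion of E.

X = 0.131

Basis: 1 mol E initially; let X = conversion of E. Extent ξ = X.
Species balance: n_E = 1 − X; n_D = X; n_G = X; n_I = 1.32 (inert).
Total moles n_T = 2.32 + X.
y_i = n_i/n_T, p_i = y_i·P. Kp = p_D p_G / (p_E).
This yields a degree-2 equation in X; solving on (0,1), X = 0.131.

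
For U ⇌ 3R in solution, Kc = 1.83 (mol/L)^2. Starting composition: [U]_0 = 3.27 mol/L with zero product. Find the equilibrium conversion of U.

Let X = conversion of U; extent ξ = 3.27·X mol/L.
Concentrations: [U] = 3.27 − 3.27X; [R] = 9.81X.
Kc = [R]^3 / ([U]).
Equating to 1.83 (mol/L)^2: the physical root is X = 0.174.

X = 0.174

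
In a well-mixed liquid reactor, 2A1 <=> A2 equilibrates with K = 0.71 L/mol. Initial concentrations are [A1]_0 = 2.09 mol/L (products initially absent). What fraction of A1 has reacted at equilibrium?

Let X = conversion of A1; extent ξ = 2.09X/2 mol/L.
Concentrations: [A1] = 2.09 − 2.09X; [A2] = 1.04X.
K = [A2] / ([A1]^2).
This equals 0.71 at X = 0.564 (the root in 0 < X < 1).

X = 0.564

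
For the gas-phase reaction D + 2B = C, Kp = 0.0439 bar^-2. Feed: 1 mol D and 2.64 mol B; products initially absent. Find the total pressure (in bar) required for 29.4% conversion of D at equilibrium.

P = 4.58 bar

Take 1 mol D as basis and let X be its fractional conversion, so ξ = X.
Species balance: n_D = 1 − X; n_B = 2.64 − 2X; n_C = X.
Total moles n_T = 3.64 − 2X.
Kp = p_C / (p_D p_B^2) with p_i = (n_i/n_T)·P.
At X = 0.294: the mole-fraction product g(X) = Π y_i^ν_i = 0.9212. Since Kp = g(X)·P^{-2}, P = (g/Kp)^(1/2) = (0.9212/0.0439)^(1/2) = 4.58 bar.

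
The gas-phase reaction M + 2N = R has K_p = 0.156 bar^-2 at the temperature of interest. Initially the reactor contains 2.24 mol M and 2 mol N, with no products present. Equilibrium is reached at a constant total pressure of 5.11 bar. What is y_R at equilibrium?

y_R = 0.177

Basis: 2 mol N initially; let X = conversion of N. Extent ξ = X.
Moles: n_M = 2.24 − X; n_N = 2 − 2X; n_R = X.
n_T = Σnᵢ = 4.24 − 2X.
Mole fractions y_i = n_i/n_T; K_p = p_R / (p_M p_N^2) with p_i = y_i·P.
Equating to 0.156 bar^-2 and solving on 0 < X < 1: X = 0.555.
Then n_R = 0.555, n_T = 3.13, so y_R = 0.177.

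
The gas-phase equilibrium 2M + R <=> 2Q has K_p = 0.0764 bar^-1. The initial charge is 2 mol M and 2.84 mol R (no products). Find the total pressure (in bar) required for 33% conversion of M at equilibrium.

P = 5.71 bar

Let X = conversion of M (basis 2 mol M); extent of reaction ξ = X.
At extent ξ: n_M = 2 − 2X; n_R = 2.84 − X; n_Q = 2X.
Total moles n_T = 4.84 − X.
K_p = p_Q^2 / (p_M^2 p_R) with p_i = (n_i/n_T)·P.
At X = 0.33: the mole-fraction product g(X) = Π y_i^ν_i = 0.4359. Since K_p = g(X)·P^{-1}, P = (g/K_p)^(1/1) = (0.4359/0.0764)^(1/1) = 5.71 bar.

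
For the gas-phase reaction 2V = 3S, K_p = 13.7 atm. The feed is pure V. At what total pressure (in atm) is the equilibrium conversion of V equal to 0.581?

Basis: 1 mol V initially; let X = conversion of V. Extent ξ = 0.5X.
Species balance: n_V = 1 − X; n_S = 1.5X.
Total moles n_T = 1 + 0.5X.
K_p = p_S^3 / (p_V^2) with p_i = (n_i/n_T)·P.
At X = 0.581: the mole-fraction product g(X) = Π y_i^ν_i = 2.922. Since K_p = g(X)·P^{1}, P = (K_p/g)^(1/1) = (13.7/2.922)^(1/1) = 4.69 atm.

P = 4.69 atm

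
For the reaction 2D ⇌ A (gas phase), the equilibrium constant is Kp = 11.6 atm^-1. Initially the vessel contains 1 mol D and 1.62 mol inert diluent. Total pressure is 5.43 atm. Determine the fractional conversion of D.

X = 0.877

Let X = conversion of D (basis 1 mol D); extent of reaction ξ = 0.5X.
Moles: n_D = 1 − X; n_A = 0.5X; n_I = 1.62 (inert).
n_T = Σnᵢ = 2.62 − 0.5X.
Mole fractions y_i = n_i/n_T; Kp = p_A / (p_D^2) with p_i = y_i·P.
Equating to 11.6 atm^-1 and solving on 0 < X < 1: X = 0.877.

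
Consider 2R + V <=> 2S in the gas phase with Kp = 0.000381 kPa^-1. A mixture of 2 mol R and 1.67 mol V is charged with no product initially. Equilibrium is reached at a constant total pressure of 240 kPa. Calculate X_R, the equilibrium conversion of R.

Take 2 mol R as basis and let X be its fractional conversion, so ξ = X.
Moles: n_R = 2 − 2X; n_V = 1.67 − X; n_S = 2X.
Total moles n_T = 3.67 − X.
y_i = n_i/n_T, p_i = y_i·P. Kp = p_S^2 / (p_R^2 p_V).
Equating to 0.000381 kPa^-1 and solving on 0 < X < 1: X = 0.165.

X = 0.165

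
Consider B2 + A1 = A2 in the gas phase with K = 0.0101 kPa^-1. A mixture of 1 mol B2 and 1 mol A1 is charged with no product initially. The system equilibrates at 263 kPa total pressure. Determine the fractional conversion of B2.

X = 0.477

Basis: 1 mol B2 initially; let X = conversion of B2. Extent ξ = X.
Moles: n_B2 = 1 − X; n_A1 = 1 − X; n_A2 = X.
n_T = Σnᵢ = 2 − X.
y_i = n_i/n_T, p_i = y_i·P. K = p_A2 / (p_B2 p_A1).
Setting this equal to 0.0101 kPa^-1 and taking the physical root (0 < X < 1) gives X = 0.477.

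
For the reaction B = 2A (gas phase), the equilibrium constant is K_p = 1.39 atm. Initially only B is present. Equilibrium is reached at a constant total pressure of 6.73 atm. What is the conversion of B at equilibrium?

Take 1 mol B as basis and let X be its fractional conversion, so ξ = X.
At extent ξ: n_B = 1 − X; n_A = 2X.
Total moles n_T = 1 + X.
Mole fractions y_i = n_i/n_T; K_p = p_A^2 / (p_B) with p_i = y_i·P.
Equating to 1.39 atm and solving on 0 < X < 1: X = 0.222.

X = 0.222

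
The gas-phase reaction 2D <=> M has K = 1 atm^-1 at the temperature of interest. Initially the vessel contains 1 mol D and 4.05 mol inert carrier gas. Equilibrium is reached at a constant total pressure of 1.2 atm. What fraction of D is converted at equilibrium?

Let X = conversion of D (basis 1 mol D); extent of reaction ξ = 0.5X.
Species balance: n_D = 1 − X; n_M = 0.5X; n_I = 4.05 (inert).
Summing: n_T = 5.05 − 0.5X.
Mole fractions y_i = n_i/n_T; K = p_M / (p_D^2) with p_i = y_i·P.
Substituting and setting equal to 1 atm^-1 gives a polynomial in X; the root in (0,1) is X = 0.264.

X = 0.264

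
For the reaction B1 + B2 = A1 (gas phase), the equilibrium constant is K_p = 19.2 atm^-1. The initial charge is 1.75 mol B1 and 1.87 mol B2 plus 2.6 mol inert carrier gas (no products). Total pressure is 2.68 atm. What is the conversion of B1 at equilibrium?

X = 0.823

Take 1.75 mol B1 as basis and let X be its fractional conversion, so ξ = 1.75X.
Moles: n_B1 = 1.75 − 1.75X; n_B2 = 1.87 − 1.75X; n_A1 = 1.75X; n_I = 2.6 (inert).
Total moles n_T = 6.22 − 1.75X.
y_i = n_i/n_T, p_i = y_i·P. K_p = p_A1 / (p_B1 p_B2).
Equating to 19.2 atm^-1 and solving on 0 < X < 1: X = 0.823.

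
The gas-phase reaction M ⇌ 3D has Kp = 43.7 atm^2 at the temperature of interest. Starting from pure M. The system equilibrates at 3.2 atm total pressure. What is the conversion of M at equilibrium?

X = 0.661

Take 1 mol M as basis and let X be its fractional conversion, so ξ = X.
Species balance: n_M = 1 − X; n_D = 3X.
Summing: n_T = 1 + 2X.
Mole fractions y_i = n_i/n_T; Kp = p_D^3 / (p_M) with p_i = y_i·P.
This yields a degree-3 equation in X; solving on (0,1), X = 0.661.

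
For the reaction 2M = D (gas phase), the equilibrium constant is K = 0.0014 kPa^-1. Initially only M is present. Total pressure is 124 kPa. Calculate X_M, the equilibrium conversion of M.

X = 0.232

Let X = conversion of M (basis 1 mol M); extent of reaction ξ = 0.5X.
Species balance: n_M = 1 − X; n_D = 0.5X.
Total moles n_T = 1 − 0.5X.
Mole fractions y_i = n_i/n_T; K = p_D / (p_M^2) with p_i = y_i·P.
Setting this equal to 0.0014 kPa^-1 and taking the physical root (0 < X < 1) gives X = 0.232.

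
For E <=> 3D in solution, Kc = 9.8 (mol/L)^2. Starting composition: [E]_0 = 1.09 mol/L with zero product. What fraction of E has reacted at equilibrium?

Let X = conversion of E; extent ξ = 1.09·X mol/L.
Concentrations: [E] = 1.09 − 1.09X; [D] = 3.27X.
Kc = [D]^3 / ([E]).
This equals 9.8 at X = 0.525 (the root in 0 < X < 1).

X = 0.525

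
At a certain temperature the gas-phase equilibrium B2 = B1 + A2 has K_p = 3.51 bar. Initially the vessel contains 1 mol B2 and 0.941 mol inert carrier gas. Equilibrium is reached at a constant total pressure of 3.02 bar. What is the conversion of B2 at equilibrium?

X = 0.799

Let X = conversion of B2 (basis 1 mol B2); extent of reaction ξ = X.
Mole table: n_B2 = 1 − X; n_B1 = X; n_A2 = X; n_I = 0.941 (inert).
n_T = Σnᵢ = 1.94 + X.
With p_i = (n_i/n_T)P, K_p = p_B1 p_A2 / (p_B2).
This yields a degree-2 equation in X; solving on (0,1), X = 0.799.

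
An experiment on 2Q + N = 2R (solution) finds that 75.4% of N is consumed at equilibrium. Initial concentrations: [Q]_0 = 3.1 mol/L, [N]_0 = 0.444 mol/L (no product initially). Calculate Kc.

Let X = conversion of N.
Concentrations: [Q] = 3.1 − 0.888X; [N] = 0.444 − 0.444X; [R] = 0.888X.
At X = 0.754: [Q] = 2.43, [N] = 0.109, [R] = 0.67.
Kc = [R]^2 / ([Q]^2 [N]) = 0.695 L/mol.

Kc = 0.695 L/mol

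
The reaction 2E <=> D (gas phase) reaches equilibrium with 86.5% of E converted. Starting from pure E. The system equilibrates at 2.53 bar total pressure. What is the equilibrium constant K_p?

K_p = 5.32 bar^-1

Let X = conversion of E (basis 1 mol E); extent of reaction ξ = 0.5X.
At extent ξ: n_E = 1 − X; n_D = 0.5X.
Total moles n_T = 1 − 0.5X.
At X = 0.865: n_E = 0.135, n_D = 0.432, n_T = 0.568.
p_i = (n_i/n_T)·P. K_p = p_D / (p_E^2) = 5.32 bar^-1.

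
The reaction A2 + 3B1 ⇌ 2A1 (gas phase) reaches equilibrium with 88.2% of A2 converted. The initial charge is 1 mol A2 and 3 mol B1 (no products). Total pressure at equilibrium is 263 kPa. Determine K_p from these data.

K_p = 0.043 kPa^-2

Basis: 1 mol A2 initially; let X = conversion of A2. Extent ξ = X.
Mole table: n_A2 = 1 − X; n_B1 = 3 − 3X; n_A1 = 2X.
Total moles n_T = 4 − 2X.
At X = 0.882: n_A2 = 0.118, n_B1 = 0.354, n_A1 = 1.76, n_T = 2.24.
p_i = (n_i/n_T)·P. K_p = p_A1^2 / (p_A2 p_B1^3) = 0.043 kPa^-2.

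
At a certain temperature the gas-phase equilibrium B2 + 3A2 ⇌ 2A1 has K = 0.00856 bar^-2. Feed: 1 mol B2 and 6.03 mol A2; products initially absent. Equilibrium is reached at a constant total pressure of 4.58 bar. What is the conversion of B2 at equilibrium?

Let X = conversion of B2 (basis 1 mol B2); extent of reaction ξ = X.
Moles: n_B2 = 1 − X; n_A2 = 6.03 − 3X; n_A1 = 2X.
n_T = Σnᵢ = 7.03 − 2X.
With p_i = (n_i/n_T)P, K = p_A1^2 / (p_B2 p_A2^3).
Substituting and setting equal to 0.00856 bar^-2 gives a polynomial in X; the root in (0,1) is X = 0.314.

X = 0.314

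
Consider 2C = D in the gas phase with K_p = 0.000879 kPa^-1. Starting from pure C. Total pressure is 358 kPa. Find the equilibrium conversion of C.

X = 0.335

Let X = conversion of C (basis 1 mol C); extent of reaction ξ = 0.5X.
At extent ξ: n_C = 1 − X; n_D = 0.5X.
Summing: n_T = 1 − 0.5X.
With p_i = (n_i/n_T)P, K_p = p_D / (p_C^2).
Setting this equal to 0.000879 kPa^-1 and taking the physical root (0 < X < 1) gives X = 0.335.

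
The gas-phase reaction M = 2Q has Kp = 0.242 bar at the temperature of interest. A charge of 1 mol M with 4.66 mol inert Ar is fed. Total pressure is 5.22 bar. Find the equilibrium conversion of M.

Basis: 1 mol M initially; let X = conversion of M. Extent ξ = X.
Mole table: n_M = 1 − X; n_Q = 2X; n_I = 4.66 (inert).
Total moles n_T = 5.66 + X.
Mole fractions y_i = n_i/n_T; Kp = p_Q^2 / (p_M) with p_i = y_i·P.
Substituting and setting equal to 0.242 bar gives a polynomial in X; the root in (0,1) is X = 0.229.

X = 0.229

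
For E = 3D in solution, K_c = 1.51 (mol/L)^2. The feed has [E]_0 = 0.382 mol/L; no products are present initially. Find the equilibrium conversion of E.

Let X = conversion of E; extent ξ = 0.382·X mol/L.
Concentrations: [E] = 0.382 − 0.382X; [D] = 1.15X.
K_c = [D]^3 / ([E]).
Solving K_c = 1.51 for X ∈ (0,1): X = 0.555.

X = 0.555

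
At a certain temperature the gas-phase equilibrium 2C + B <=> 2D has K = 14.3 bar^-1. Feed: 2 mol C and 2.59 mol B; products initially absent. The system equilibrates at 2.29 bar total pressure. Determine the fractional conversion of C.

X = 0.797

Basis: 2 mol C initially; let X = conversion of C. Extent ξ = X.
Species balance: n_C = 2 − 2X; n_B = 2.59 − X; n_D = 2X.
Total moles n_T = 4.59 − X.
y_i = n_i/n_T, p_i = y_i·P. K = p_D^2 / (p_C^2 p_B).
Setting this equal to 14.3 bar^-1 and taking the physical root (0 < X < 1) gives X = 0.797.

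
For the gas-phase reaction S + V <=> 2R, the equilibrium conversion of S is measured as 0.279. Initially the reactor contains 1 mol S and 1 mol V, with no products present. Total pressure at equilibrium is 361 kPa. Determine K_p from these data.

Take 1 mol S as basis and let X be its fractional conversion, so ξ = X.
At extent ξ: n_S = 1 − X; n_V = 1 − X; n_R = 2X.
Total moles n_T = 2 (Δν = 0, constant).
At X = 0.279: n_S = 0.721, n_V = 0.721, n_R = 0.558, n_T = 2.
p_i = (n_i/n_T)·P. K_p = p_R^2 / (p_S p_V) = 0.599.

K_p = 0.599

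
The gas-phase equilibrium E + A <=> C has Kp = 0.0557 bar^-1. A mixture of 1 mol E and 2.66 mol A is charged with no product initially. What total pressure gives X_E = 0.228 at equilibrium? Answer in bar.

Basis: 1 mol E initially; let X = conversion of E. Extent ξ = X.
Moles: n_E = 1 − X; n_A = 2.66 − X; n_C = X.
Summing: n_T = 3.66 − X.
Kp = p_C / (p_E p_A) with p_i = (n_i/n_T)·P.
At X = 0.228: the mole-fraction product g(X) = Π y_i^ν_i = 0.4168. Since Kp = g(X)·P^{-1}, P = (g/Kp)^(1/1) = (0.4168/0.0557)^(1/1) = 7.48 bar.

P = 7.48 bar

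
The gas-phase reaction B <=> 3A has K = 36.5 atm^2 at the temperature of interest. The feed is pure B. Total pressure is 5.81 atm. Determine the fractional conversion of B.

X = 0.429

Basis: 1 mol B initially; let X = conversion of B. Extent ξ = X.
Species balance: n_B = 1 − X; n_A = 3X.
Total moles n_T = 1 + 2X.
Mole fractions y_i = n_i/n_T; K = p_A^3 / (p_B) with p_i = y_i·P.
This yields a degree-3 equation in X; solving on (0,1), X = 0.429.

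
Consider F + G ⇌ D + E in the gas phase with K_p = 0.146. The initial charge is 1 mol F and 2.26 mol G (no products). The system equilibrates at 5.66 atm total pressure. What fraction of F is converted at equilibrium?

X = 0.403

Let X = conversion of F (basis 1 mol F); extent of reaction ξ = X.
Species balance: n_F = 1 − X; n_G = 2.26 − X; n_D = X; n_E = X.
n_T stays at 3.26 (no change in mole number).
Mole fractions y_i = n_i/n_T; K_p = p_D p_E / (p_F p_G) with p_i = y_i·P.
Equating to 0.146 and solving on 0 < X < 1: X = 0.403.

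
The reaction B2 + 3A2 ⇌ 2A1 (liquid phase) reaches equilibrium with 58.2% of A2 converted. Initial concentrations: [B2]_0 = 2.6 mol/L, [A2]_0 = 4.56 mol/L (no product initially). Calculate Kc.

Kc = 0.264 (mol/L)^-2

Let X = conversion of A2.
Concentrations: [B2] = 2.6 − 1.52X; [A2] = 4.56 − 4.56X; [A1] = 3.04X.
At X = 0.582: [B2] = 1.72, [A2] = 1.91, [A1] = 1.77.
Kc = [A1]^2 / ([B2] [A2]^3) = 0.264 (mol/L)^-2.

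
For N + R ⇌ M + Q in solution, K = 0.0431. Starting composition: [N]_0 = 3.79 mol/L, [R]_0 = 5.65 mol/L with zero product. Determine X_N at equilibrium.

Let X = conversion of N; extent ξ = 3.79·X mol/L.
Concentrations: [N] = 3.79 − 3.79X; [R] = 5.65 − 3.79X; [M] = 3.79X; [Q] = 3.79X.
K = [M] [Q] / ([N] [R]).
Equating to 0.0431: the physical root is X = 0.209.

X = 0.209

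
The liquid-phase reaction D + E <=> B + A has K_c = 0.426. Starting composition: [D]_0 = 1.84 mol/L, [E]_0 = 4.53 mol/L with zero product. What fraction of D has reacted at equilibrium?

X = 0.580

Let X = conversion of D; extent ξ = 1.84·X mol/L.
Concentrations: [D] = 1.84 − 1.84X; [E] = 4.53 − 1.84X; [B] = 1.84X; [A] = 1.84X.
K_c = [B] [A] / ([D] [E]).
Solving K_c = 0.426 for X ∈ (0,1): X = 0.580.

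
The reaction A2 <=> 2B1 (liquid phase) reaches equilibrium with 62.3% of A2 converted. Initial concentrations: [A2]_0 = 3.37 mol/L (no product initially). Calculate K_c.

Let X = conversion of A2.
Concentrations: [A2] = 3.37 − 3.37X; [B1] = 6.74X.
At X = 0.623: [A2] = 1.27, [B1] = 4.2.
K_c = [B1]^2 / ([A2]) = 13.9 mol/L.

K_c = 13.9 mol/L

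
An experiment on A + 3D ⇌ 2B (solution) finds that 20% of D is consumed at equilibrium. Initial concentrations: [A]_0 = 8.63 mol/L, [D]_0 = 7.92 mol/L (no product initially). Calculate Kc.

Kc = 0.000541 (mol/L)^-2

Let X = conversion of D.
Concentrations: [A] = 8.63 − 2.64X; [D] = 7.92 − 7.92X; [B] = 5.28X.
At X = 0.2: [A] = 8.1, [D] = 6.34, [B] = 1.06.
Kc = [B]^2 / ([A] [D]^3) = 0.000541 (mol/L)^-2.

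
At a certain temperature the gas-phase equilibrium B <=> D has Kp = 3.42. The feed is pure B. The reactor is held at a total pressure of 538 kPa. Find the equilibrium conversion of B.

X = 0.774

Take 1 mol B as basis and let X be its fractional conversion, so ξ = X.
Species balance: n_B = 1 − X; n_D = X.
n_T stays at 1 (no change in mole number).
Mole fractions y_i = n_i/n_T; Kp = p_D / (p_B) with p_i = y_i·P.
Setting this equal to 3.42 and taking the physical root (0 < X < 1) gives X = 0.774.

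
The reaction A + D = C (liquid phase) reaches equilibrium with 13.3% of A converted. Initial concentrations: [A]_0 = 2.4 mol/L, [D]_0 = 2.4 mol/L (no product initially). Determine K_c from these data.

Let X = conversion of A.
Concentrations: [A] = 2.4 − 2.4X; [D] = 2.4 − 2.4X; [C] = 2.4X.
At X = 0.133: [A] = 2.08, [D] = 2.08, [C] = 0.319.
K_c = [C] / ([A] [D]) = 0.0737 L/mol.

K_c = 0.0737 L/mol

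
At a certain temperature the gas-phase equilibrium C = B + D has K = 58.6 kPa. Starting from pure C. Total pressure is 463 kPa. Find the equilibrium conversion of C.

Let X = conversion of C (basis 1 mol C); extent of reaction ξ = X.
Species balance: n_C = 1 − X; n_B = X; n_D = X.
n_T = Σnᵢ = 1 + X.
Mole fractions y_i = n_i/n_T; K = p_B p_D / (p_C) with p_i = y_i·P.
Setting this equal to 58.6 kPa and taking the physical root (0 < X < 1) gives X = 0.335.

X = 0.335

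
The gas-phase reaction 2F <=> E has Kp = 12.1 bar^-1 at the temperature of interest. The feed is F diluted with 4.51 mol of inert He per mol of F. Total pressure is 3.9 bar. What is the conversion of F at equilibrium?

X = 0.793

Let X = conversion of F (basis 1 mol F); extent of reaction ξ = 0.5X.
At extent ξ: n_F = 1 − X; n_E = 0.5X; n_I = 4.51 (inert).
Summing: n_T = 5.51 − 0.5X.
y_i = n_i/n_T, p_i = y_i·P. Kp = p_E / (p_F^2).
Substituting and setting equal to 12.1 bar^-1 gives a polynomial in X; the root in (0,1) is X = 0.793.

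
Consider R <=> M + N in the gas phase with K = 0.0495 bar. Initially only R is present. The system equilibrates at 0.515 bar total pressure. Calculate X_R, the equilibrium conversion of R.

Basis: 1 mol R initially; let X = conversion of R. Extent ξ = X.
Moles: n_R = 1 − X; n_M = X; n_N = X.
Summing: n_T = 1 + X.
Mole fractions y_i = n_i/n_T; K = p_M p_N / (p_R) with p_i = y_i·P.
Setting this equal to 0.0495 bar and taking the physical root (0 < X < 1) gives X = 0.296.

X = 0.296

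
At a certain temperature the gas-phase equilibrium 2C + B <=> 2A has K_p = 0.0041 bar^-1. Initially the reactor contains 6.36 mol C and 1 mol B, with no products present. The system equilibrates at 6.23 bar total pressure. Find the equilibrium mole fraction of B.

y_B = 0.116

Let X = conversion of B (basis 1 mol B); extent of reaction ξ = X.
Mole table: n_C = 6.36 − 2X; n_B = 1 − X; n_A = 2X.
Summing: n_T = 7.36 − X.
With p_i = (n_i/n_T)P, K_p = p_A^2 / (p_C^2 p_B).
Setting this equal to 0.0041 bar^-1 and taking the physical root (0 < X < 1) gives X = 0.164.
Then n_B = 0.836, n_T = 7.2, so y_B = 0.116.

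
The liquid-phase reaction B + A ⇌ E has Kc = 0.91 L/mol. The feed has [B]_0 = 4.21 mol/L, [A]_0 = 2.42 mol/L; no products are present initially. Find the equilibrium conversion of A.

X = 0.697

Let X = conversion of A; extent ξ = 2.42·X mol/L.
Concentrations: [B] = 4.21 − 2.42X; [A] = 2.42 − 2.42X; [E] = 2.42X.
Kc = [E] / ([B] [A]).
This equals 0.91 at X = 0.697 (the root in 0 < X < 1).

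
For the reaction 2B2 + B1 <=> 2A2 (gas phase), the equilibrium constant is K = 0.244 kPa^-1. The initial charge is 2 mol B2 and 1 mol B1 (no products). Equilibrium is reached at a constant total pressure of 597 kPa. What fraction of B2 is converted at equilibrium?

Basis: 2 mol B2 initially; let X = conversion of B2. Extent ξ = X.
Mole table: n_B2 = 2 − 2X; n_B1 = 1 − X; n_A2 = 2X.
Total moles n_T = 3 − X.
Mole fractions y_i = n_i/n_T; K = p_A2^2 / (p_B2^2 p_B1) with p_i = y_i·P.
Equating to 0.244 kPa^-1 and solving on 0 < X < 1: X = 0.789.

X = 0.789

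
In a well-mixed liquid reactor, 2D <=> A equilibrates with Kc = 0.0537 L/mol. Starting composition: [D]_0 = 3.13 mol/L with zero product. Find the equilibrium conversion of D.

X = 0.210

Let X = conversion of D; extent ξ = 3.13X/2 mol/L.
Concentrations: [D] = 3.13 − 3.13X; [A] = 1.56X.
Kc = [A] / ([D]^2).
Equating to 0.0537 L/mol: the physical root is X = 0.210.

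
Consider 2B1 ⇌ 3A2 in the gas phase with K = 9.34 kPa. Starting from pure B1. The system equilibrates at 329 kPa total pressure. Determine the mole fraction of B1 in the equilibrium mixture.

y_B1 = 0.749

Basis: 1 mol B1 initially; let X = conversion of B1. Extent ξ = 0.5X.
Mole table: n_B1 = 1 − X; n_A2 = 1.5X.
Summing: n_T = 1 + 0.5X.
With p_i = (n_i/n_T)P, K = p_A2^3 / (p_B1^2).
Substituting and setting equal to 9.34 kPa gives a polynomial in X; the root in (0,1) is X = 0.183.
Then n_B1 = 0.817, n_T = 1.09, so y_B1 = 0.749.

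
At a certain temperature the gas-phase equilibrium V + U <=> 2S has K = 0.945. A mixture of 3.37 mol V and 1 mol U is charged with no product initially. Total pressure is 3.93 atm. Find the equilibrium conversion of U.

Let X = conversion of U (basis 1 mol U); extent of reaction ξ = X.
Mole table: n_V = 3.37 − X; n_U = 1 − X; n_S = 2X.
n_T stays at 4.37 (no change in mole number).
Mole fractions y_i = n_i/n_T; K = p_S^2 / (p_V p_U) with p_i = y_i·P.
Equating to 0.945 and solving on 0 < X < 1: X = 0.549.

X = 0.549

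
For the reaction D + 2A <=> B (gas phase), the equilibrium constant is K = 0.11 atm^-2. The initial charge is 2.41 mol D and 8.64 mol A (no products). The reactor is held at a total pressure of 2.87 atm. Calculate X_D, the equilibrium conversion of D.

X = 0.334

Basis: 2.41 mol D initially; let X = conversion of D. Extent ξ = 2.41X.
Species balance: n_D = 2.41 − 2.41X; n_A = 8.64 − 4.82X; n_B = 2.41X.
n_T = Σnᵢ = 11.1 − 4.82X.
y_i = n_i/n_T, p_i = y_i·P. K = p_B / (p_D p_A^2).
Substituting and setting equal to 0.11 atm^-2 gives a polynomial in X; the root in (0,1) is X = 0.334.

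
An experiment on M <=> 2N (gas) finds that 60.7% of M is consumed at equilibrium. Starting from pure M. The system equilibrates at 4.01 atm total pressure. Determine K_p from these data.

Basis: 1 mol M initially; let X = conversion of M. Extent ξ = X.
At extent ξ: n_M = 1 − X; n_N = 2X.
Total moles n_T = 1 + X.
At X = 0.607: n_M = 0.393, n_N = 1.21, n_T = 1.61.
p_i = (n_i/n_T)·P. K_p = p_N^2 / (p_M) = 9.36 atm.

K_p = 9.36 atm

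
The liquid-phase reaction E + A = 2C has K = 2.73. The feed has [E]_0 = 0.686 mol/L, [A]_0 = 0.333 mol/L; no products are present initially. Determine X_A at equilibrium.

Let X = conversion of A; extent ξ = 0.333·X mol/L.
Concentrations: [E] = 0.686 − 0.333X; [A] = 0.333 − 0.333X; [C] = 0.666X.
K = [C]^2 / ([E] [A]).
This equals 2.73 at X = 0.616 (the root in 0 < X < 1).

X = 0.616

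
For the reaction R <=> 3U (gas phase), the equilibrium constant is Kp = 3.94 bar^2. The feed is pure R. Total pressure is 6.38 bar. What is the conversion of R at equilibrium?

X = 0.175

Basis: 1 mol R initially; let X = conversion of R. Extent ξ = X.
Species balance: n_R = 1 − X; n_U = 3X.
Summing: n_T = 1 + 2X.
y_i = n_i/n_T, p_i = y_i·P. Kp = p_U^3 / (p_R).
Equating to 3.94 bar^2 and solving on 0 < X < 1: X = 0.175.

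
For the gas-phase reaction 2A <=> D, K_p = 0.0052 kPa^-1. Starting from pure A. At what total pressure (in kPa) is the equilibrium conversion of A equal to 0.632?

Basis: 1 mol A initially; let X = conversion of A. Extent ξ = 0.5X.
At extent ξ: n_A = 1 − X; n_D = 0.5X.
Total moles n_T = 1 − 0.5X.
K_p = p_D / (p_A^2) with p_i = (n_i/n_T)·P.
At X = 0.632: the mole-fraction product g(X) = Π y_i^ν_i = 1.596. Since K_p = g(X)·P^{-1}, P = (g/K_p)^(1/1) = (1.596/0.0052)^(1/1) = 307 kPa.

P = 307 kPa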